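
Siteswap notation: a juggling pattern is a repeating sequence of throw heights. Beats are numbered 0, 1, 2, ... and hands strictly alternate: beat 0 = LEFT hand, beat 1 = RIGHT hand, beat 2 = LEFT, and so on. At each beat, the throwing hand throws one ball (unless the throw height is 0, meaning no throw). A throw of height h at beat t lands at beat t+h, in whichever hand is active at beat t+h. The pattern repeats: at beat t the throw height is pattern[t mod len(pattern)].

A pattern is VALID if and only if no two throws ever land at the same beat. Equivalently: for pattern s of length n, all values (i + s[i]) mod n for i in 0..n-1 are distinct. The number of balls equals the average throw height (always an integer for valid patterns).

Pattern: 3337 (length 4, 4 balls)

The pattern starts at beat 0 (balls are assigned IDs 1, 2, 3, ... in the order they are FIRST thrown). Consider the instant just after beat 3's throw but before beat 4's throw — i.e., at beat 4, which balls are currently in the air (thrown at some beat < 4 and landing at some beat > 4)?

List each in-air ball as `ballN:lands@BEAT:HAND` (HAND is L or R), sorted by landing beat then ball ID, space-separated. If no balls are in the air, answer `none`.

Answer: ball3:lands@5:R ball1:lands@10:L

Derivation:
Beat 0 (L): throw ball1 h=3 -> lands@3:R; in-air after throw: [b1@3:R]
Beat 1 (R): throw ball2 h=3 -> lands@4:L; in-air after throw: [b1@3:R b2@4:L]
Beat 2 (L): throw ball3 h=3 -> lands@5:R; in-air after throw: [b1@3:R b2@4:L b3@5:R]
Beat 3 (R): throw ball1 h=7 -> lands@10:L; in-air after throw: [b2@4:L b3@5:R b1@10:L]
Beat 4 (L): throw ball2 h=3 -> lands@7:R; in-air after throw: [b3@5:R b2@7:R b1@10:L]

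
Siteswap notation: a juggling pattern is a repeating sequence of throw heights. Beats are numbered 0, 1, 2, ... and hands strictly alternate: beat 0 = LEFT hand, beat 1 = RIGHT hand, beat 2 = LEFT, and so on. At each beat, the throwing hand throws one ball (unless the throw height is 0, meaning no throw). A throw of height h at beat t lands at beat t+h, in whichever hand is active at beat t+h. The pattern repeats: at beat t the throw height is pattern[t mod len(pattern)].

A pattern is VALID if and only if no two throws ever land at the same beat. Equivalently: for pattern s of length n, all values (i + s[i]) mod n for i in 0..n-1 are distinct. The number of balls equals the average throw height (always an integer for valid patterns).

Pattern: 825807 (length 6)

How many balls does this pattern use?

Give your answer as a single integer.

Answer: 5

Derivation:
Pattern = [8, 2, 5, 8, 0, 7], length n = 6
  position 0: throw height = 8, running sum = 8
  position 1: throw height = 2, running sum = 10
  position 2: throw height = 5, running sum = 15
  position 3: throw height = 8, running sum = 23
  position 4: throw height = 0, running sum = 23
  position 5: throw height = 7, running sum = 30
Total sum = 30; balls = sum / n = 30 / 6 = 5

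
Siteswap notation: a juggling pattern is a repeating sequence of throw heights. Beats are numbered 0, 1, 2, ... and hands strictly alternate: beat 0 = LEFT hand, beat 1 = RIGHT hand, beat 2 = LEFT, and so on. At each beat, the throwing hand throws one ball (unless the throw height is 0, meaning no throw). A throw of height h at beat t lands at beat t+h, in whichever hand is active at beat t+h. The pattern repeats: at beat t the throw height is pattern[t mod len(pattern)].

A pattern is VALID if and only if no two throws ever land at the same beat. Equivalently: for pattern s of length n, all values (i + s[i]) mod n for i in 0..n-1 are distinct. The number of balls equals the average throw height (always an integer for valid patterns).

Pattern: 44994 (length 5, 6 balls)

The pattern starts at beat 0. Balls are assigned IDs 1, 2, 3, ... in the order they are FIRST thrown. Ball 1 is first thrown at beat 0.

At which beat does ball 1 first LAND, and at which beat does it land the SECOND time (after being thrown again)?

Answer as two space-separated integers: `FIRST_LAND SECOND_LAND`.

Answer: 4 8

Derivation:
Beat 0 (L): throw ball1 h=4 -> lands@4:L; in-air after throw: [b1@4:L]
Beat 1 (R): throw ball2 h=4 -> lands@5:R; in-air after throw: [b1@4:L b2@5:R]
Beat 2 (L): throw ball3 h=9 -> lands@11:R; in-air after throw: [b1@4:L b2@5:R b3@11:R]
Beat 3 (R): throw ball4 h=9 -> lands@12:L; in-air after throw: [b1@4:L b2@5:R b3@11:R b4@12:L]
Beat 4 (L): throw ball1 h=4 -> lands@8:L; in-air after throw: [b2@5:R b1@8:L b3@11:R b4@12:L]
Beat 5 (R): throw ball2 h=4 -> lands@9:R; in-air after throw: [b1@8:L b2@9:R b3@11:R b4@12:L]
Beat 6 (L): throw ball5 h=4 -> lands@10:L; in-air after throw: [b1@8:L b2@9:R b5@10:L b3@11:R b4@12:L]
Beat 7 (R): throw ball6 h=9 -> lands@16:L; in-air after throw: [b1@8:L b2@9:R b5@10:L b3@11:R b4@12:L b6@16:L]
Beat 8 (L): throw ball1 h=9 -> lands@17:R; in-air after throw: [b2@9:R b5@10:L b3@11:R b4@12:L b6@16:L b1@17:R]
Ball 1: thrown@0 h=4 -> first land @4; rethrown@4 h=4 -> second land @8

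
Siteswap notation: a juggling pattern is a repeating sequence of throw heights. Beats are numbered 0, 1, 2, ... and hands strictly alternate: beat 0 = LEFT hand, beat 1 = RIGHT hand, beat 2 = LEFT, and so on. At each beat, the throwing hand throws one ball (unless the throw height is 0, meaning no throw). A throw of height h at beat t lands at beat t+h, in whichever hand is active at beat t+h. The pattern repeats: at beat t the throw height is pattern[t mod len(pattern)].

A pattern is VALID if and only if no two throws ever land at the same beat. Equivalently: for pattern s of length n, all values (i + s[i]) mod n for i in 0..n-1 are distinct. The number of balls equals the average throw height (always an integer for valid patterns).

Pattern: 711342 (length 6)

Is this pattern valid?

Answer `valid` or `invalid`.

Answer: invalid

Derivation:
i=0: (i + s[i]) mod n = (0 + 7) mod 6 = 1
i=1: (i + s[i]) mod n = (1 + 1) mod 6 = 2
i=2: (i + s[i]) mod n = (2 + 1) mod 6 = 3
i=3: (i + s[i]) mod n = (3 + 3) mod 6 = 0
i=4: (i + s[i]) mod n = (4 + 4) mod 6 = 2
i=5: (i + s[i]) mod n = (5 + 2) mod 6 = 1
Residues: [1, 2, 3, 0, 2, 1], distinct: False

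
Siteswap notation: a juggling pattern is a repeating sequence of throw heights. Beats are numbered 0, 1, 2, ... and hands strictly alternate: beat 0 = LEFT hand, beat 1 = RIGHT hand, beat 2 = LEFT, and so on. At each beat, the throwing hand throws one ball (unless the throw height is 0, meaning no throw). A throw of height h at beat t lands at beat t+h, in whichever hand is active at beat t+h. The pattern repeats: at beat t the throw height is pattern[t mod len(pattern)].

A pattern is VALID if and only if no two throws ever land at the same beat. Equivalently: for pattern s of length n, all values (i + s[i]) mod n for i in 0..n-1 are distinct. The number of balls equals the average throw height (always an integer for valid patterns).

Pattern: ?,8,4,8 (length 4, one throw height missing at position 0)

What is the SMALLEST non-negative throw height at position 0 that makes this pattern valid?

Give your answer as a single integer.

Answer: 0

Derivation:
i=0: s[i]=? (unknown)
i=1: (1 + 8) mod 4 = 1
i=2: (2 + 4) mod 4 = 2
i=3: (3 + 8) mod 4 = 3
Known residues: [1, 2, 3]; need a permutation of 0..3, so missing residue r = 0
Need (0 + s) mod 4 = 0; smallest s = (0 - 0) mod 4 = 0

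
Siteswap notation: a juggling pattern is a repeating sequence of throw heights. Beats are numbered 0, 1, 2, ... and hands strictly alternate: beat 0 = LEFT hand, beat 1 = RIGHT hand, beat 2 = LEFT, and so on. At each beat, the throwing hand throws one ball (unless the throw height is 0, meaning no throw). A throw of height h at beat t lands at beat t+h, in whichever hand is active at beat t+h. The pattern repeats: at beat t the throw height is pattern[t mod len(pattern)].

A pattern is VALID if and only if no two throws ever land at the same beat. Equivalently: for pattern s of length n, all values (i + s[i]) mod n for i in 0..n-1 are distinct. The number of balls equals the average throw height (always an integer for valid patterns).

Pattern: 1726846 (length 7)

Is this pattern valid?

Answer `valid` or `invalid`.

i=0: (i + s[i]) mod n = (0 + 1) mod 7 = 1
i=1: (i + s[i]) mod n = (1 + 7) mod 7 = 1
i=2: (i + s[i]) mod n = (2 + 2) mod 7 = 4
i=3: (i + s[i]) mod n = (3 + 6) mod 7 = 2
i=4: (i + s[i]) mod n = (4 + 8) mod 7 = 5
i=5: (i + s[i]) mod n = (5 + 4) mod 7 = 2
i=6: (i + s[i]) mod n = (6 + 6) mod 7 = 5
Residues: [1, 1, 4, 2, 5, 2, 5], distinct: False

Answer: invalid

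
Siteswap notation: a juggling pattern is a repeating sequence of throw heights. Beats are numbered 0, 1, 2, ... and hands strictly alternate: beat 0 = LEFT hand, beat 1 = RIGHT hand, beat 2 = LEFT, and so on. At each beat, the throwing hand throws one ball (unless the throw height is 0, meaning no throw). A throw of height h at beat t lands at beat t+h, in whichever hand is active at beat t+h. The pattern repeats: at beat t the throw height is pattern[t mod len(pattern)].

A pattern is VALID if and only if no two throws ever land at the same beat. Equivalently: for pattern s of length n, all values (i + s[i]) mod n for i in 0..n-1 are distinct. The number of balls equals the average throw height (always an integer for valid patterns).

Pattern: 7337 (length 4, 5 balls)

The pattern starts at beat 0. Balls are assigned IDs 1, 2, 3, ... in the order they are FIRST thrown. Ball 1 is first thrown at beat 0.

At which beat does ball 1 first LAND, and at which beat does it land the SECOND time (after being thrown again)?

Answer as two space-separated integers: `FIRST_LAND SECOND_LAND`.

Answer: 7 14

Derivation:
Beat 0 (L): throw ball1 h=7 -> lands@7:R; in-air after throw: [b1@7:R]
Beat 1 (R): throw ball2 h=3 -> lands@4:L; in-air after throw: [b2@4:L b1@7:R]
Beat 2 (L): throw ball3 h=3 -> lands@5:R; in-air after throw: [b2@4:L b3@5:R b1@7:R]
Beat 3 (R): throw ball4 h=7 -> lands@10:L; in-air after throw: [b2@4:L b3@5:R b1@7:R b4@10:L]
Beat 4 (L): throw ball2 h=7 -> lands@11:R; in-air after throw: [b3@5:R b1@7:R b4@10:L b2@11:R]
Beat 5 (R): throw ball3 h=3 -> lands@8:L; in-air after throw: [b1@7:R b3@8:L b4@10:L b2@11:R]
Beat 6 (L): throw ball5 h=3 -> lands@9:R; in-air after throw: [b1@7:R b3@8:L b5@9:R b4@10:L b2@11:R]
Beat 7 (R): throw ball1 h=7 -> lands@14:L; in-air after throw: [b3@8:L b5@9:R b4@10:L b2@11:R b1@14:L]
Beat 8 (L): throw ball3 h=7 -> lands@15:R; in-air after throw: [b5@9:R b4@10:L b2@11:R b1@14:L b3@15:R]
Beat 9 (R): throw ball5 h=3 -> lands@12:L; in-air after throw: [b4@10:L b2@11:R b5@12:L b1@14:L b3@15:R]
Beat 10 (L): throw ball4 h=3 -> lands@13:R; in-air after throw: [b2@11:R b5@12:L b4@13:R b1@14:L b3@15:R]
Beat 11 (R): throw ball2 h=7 -> lands@18:L; in-air after throw: [b5@12:L b4@13:R b1@14:L b3@15:R b2@18:L]
Beat 12 (L): throw ball5 h=7 -> lands@19:R; in-air after throw: [b4@13:R b1@14:L b3@15:R b2@18:L b5@19:R]
Beat 13 (R): throw ball4 h=3 -> lands@16:L; in-air after throw: [b1@14:L b3@15:R b4@16:L b2@18:L b5@19:R]
Beat 14 (L): throw ball1 h=3 -> lands@17:R; in-air after throw: [b3@15:R b4@16:L b1@17:R b2@18:L b5@19:R]
Ball 1: thrown@0 h=7 -> first land @7; rethrown@7 h=7 -> second land @14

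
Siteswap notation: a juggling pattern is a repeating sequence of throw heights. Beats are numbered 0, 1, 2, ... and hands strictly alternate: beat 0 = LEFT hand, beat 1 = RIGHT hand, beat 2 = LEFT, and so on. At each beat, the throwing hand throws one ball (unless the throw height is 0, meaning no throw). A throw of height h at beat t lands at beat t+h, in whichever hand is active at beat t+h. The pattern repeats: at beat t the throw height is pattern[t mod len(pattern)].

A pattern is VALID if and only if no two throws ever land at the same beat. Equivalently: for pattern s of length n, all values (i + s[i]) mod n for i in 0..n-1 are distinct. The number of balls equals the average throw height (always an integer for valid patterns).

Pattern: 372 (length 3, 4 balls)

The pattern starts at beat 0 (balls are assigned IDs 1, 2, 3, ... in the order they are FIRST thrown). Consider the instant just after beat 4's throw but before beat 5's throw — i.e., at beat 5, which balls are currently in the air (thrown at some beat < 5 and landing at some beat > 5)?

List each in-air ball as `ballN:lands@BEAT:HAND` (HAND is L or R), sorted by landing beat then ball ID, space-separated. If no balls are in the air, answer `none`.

Answer: ball1:lands@6:L ball2:lands@8:L ball3:lands@11:R

Derivation:
Beat 0 (L): throw ball1 h=3 -> lands@3:R; in-air after throw: [b1@3:R]
Beat 1 (R): throw ball2 h=7 -> lands@8:L; in-air after throw: [b1@3:R b2@8:L]
Beat 2 (L): throw ball3 h=2 -> lands@4:L; in-air after throw: [b1@3:R b3@4:L b2@8:L]
Beat 3 (R): throw ball1 h=3 -> lands@6:L; in-air after throw: [b3@4:L b1@6:L b2@8:L]
Beat 4 (L): throw ball3 h=7 -> lands@11:R; in-air after throw: [b1@6:L b2@8:L b3@11:R]
Beat 5 (R): throw ball4 h=2 -> lands@7:R; in-air after throw: [b1@6:L b4@7:R b2@8:L b3@11:R]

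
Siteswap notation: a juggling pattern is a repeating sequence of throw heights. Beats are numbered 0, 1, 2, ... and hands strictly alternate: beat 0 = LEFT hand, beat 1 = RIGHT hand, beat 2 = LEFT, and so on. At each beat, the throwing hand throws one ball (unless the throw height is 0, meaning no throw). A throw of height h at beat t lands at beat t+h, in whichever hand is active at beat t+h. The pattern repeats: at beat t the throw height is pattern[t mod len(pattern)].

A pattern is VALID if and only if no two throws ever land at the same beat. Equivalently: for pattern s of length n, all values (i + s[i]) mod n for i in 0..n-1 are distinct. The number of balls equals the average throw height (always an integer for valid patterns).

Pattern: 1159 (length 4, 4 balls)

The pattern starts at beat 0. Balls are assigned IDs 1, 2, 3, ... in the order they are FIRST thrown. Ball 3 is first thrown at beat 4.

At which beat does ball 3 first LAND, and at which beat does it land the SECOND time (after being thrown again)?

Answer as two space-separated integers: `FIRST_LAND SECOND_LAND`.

Beat 0 (L): throw ball1 h=1 -> lands@1:R; in-air after throw: [b1@1:R]
Beat 1 (R): throw ball1 h=1 -> lands@2:L; in-air after throw: [b1@2:L]
Beat 2 (L): throw ball1 h=5 -> lands@7:R; in-air after throw: [b1@7:R]
Beat 3 (R): throw ball2 h=9 -> lands@12:L; in-air after throw: [b1@7:R b2@12:L]
Beat 4 (L): throw ball3 h=1 -> lands@5:R; in-air after throw: [b3@5:R b1@7:R b2@12:L]
Beat 5 (R): throw ball3 h=1 -> lands@6:L; in-air after throw: [b3@6:L b1@7:R b2@12:L]
Beat 6 (L): throw ball3 h=5 -> lands@11:R; in-air after throw: [b1@7:R b3@11:R b2@12:L]
Ball 3: thrown@4 h=1 -> first land @5; rethrown@5 h=1 -> second land @6

Answer: 5 6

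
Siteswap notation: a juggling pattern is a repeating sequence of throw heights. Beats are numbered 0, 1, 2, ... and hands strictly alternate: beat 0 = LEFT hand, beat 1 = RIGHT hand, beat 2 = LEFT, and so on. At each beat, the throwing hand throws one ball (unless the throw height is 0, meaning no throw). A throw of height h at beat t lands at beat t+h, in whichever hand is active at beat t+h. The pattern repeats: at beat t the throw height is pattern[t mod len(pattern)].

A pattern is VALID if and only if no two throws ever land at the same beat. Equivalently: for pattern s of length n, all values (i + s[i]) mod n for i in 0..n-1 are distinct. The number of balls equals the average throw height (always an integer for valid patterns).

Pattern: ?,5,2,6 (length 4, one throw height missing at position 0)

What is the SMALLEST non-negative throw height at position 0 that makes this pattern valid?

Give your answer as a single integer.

Answer: 3

Derivation:
i=0: s[i]=? (unknown)
i=1: (1 + 5) mod 4 = 2
i=2: (2 + 2) mod 4 = 0
i=3: (3 + 6) mod 4 = 1
Known residues: [0, 1, 2]; need a permutation of 0..3, so missing residue r = 3
Need (0 + s) mod 4 = 3; smallest s = (3 - 0) mod 4 = 3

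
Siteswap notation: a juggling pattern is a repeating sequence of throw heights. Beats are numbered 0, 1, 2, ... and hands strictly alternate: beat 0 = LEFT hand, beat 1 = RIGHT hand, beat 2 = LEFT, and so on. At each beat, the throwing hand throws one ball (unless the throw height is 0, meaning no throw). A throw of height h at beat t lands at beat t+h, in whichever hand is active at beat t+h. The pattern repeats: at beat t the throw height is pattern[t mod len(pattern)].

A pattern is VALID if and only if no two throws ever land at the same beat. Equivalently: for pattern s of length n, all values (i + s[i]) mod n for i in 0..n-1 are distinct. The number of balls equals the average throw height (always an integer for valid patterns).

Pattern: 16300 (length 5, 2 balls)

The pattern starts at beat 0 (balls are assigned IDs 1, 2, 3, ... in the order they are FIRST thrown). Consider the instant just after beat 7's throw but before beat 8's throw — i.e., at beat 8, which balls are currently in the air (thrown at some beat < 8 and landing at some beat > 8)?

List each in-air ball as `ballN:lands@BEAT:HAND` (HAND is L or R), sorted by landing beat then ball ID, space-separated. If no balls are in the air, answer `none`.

Answer: ball1:lands@10:L ball2:lands@12:L

Derivation:
Beat 0 (L): throw ball1 h=1 -> lands@1:R; in-air after throw: [b1@1:R]
Beat 1 (R): throw ball1 h=6 -> lands@7:R; in-air after throw: [b1@7:R]
Beat 2 (L): throw ball2 h=3 -> lands@5:R; in-air after throw: [b2@5:R b1@7:R]
Beat 5 (R): throw ball2 h=1 -> lands@6:L; in-air after throw: [b2@6:L b1@7:R]
Beat 6 (L): throw ball2 h=6 -> lands@12:L; in-air after throw: [b1@7:R b2@12:L]
Beat 7 (R): throw ball1 h=3 -> lands@10:L; in-air after throw: [b1@10:L b2@12:L]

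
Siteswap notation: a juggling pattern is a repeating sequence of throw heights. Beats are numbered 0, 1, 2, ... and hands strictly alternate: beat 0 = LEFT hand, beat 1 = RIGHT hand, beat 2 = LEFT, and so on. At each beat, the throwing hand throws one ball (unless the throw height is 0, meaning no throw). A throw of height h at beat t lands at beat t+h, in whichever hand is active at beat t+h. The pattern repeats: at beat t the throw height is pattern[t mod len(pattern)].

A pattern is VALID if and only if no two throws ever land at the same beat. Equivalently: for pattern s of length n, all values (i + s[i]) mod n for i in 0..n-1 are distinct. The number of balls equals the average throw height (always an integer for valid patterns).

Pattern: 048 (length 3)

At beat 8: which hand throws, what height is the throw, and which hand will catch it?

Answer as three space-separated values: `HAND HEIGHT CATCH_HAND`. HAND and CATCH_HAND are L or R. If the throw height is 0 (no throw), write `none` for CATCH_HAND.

Answer: L 8 L

Derivation:
Beat 8: 8 mod 2 = 0, so hand = L
Throw height = pattern[8 mod 3] = pattern[2] = 8
Lands at beat 8+8=16, 16 mod 2 = 0, so catch hand = L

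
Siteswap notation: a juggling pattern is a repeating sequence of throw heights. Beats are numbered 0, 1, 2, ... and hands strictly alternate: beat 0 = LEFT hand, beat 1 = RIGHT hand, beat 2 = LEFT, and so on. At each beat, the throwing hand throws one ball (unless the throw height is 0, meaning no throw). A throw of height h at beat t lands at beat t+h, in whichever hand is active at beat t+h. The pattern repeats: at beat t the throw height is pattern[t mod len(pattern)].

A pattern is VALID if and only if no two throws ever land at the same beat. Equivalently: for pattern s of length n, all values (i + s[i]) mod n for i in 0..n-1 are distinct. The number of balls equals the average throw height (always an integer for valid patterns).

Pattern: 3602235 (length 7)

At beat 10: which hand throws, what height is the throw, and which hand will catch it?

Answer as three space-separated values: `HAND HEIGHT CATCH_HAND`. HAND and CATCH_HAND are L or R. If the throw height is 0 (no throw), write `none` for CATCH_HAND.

Beat 10: 10 mod 2 = 0, so hand = L
Throw height = pattern[10 mod 7] = pattern[3] = 2
Lands at beat 10+2=12, 12 mod 2 = 0, so catch hand = L

Answer: L 2 L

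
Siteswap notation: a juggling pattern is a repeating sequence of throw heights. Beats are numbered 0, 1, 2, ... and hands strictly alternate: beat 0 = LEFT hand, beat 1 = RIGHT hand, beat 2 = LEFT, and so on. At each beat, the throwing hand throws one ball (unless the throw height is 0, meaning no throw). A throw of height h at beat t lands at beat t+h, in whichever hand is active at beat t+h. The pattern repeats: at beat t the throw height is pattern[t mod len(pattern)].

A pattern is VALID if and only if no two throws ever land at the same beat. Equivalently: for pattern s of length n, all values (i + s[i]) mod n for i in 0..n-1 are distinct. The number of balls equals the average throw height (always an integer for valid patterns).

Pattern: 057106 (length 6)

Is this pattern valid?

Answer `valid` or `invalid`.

i=0: (i + s[i]) mod n = (0 + 0) mod 6 = 0
i=1: (i + s[i]) mod n = (1 + 5) mod 6 = 0
i=2: (i + s[i]) mod n = (2 + 7) mod 6 = 3
i=3: (i + s[i]) mod n = (3 + 1) mod 6 = 4
i=4: (i + s[i]) mod n = (4 + 0) mod 6 = 4
i=5: (i + s[i]) mod n = (5 + 6) mod 6 = 5
Residues: [0, 0, 3, 4, 4, 5], distinct: False

Answer: invalid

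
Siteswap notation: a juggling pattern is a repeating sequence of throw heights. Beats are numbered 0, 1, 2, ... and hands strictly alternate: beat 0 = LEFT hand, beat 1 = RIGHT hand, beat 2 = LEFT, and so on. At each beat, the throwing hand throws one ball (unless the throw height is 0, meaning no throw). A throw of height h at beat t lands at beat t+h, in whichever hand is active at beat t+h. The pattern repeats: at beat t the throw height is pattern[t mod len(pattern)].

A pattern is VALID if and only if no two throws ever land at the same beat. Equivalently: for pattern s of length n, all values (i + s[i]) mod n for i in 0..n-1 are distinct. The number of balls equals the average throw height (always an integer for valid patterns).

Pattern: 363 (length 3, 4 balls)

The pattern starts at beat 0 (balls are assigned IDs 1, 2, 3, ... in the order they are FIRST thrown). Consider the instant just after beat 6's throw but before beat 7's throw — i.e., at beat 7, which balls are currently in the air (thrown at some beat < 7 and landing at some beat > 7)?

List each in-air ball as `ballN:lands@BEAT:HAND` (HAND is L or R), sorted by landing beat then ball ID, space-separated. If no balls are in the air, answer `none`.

Answer: ball3:lands@8:L ball1:lands@9:R ball4:lands@10:L

Derivation:
Beat 0 (L): throw ball1 h=3 -> lands@3:R; in-air after throw: [b1@3:R]
Beat 1 (R): throw ball2 h=6 -> lands@7:R; in-air after throw: [b1@3:R b2@7:R]
Beat 2 (L): throw ball3 h=3 -> lands@5:R; in-air after throw: [b1@3:R b3@5:R b2@7:R]
Beat 3 (R): throw ball1 h=3 -> lands@6:L; in-air after throw: [b3@5:R b1@6:L b2@7:R]
Beat 4 (L): throw ball4 h=6 -> lands@10:L; in-air after throw: [b3@5:R b1@6:L b2@7:R b4@10:L]
Beat 5 (R): throw ball3 h=3 -> lands@8:L; in-air after throw: [b1@6:L b2@7:R b3@8:L b4@10:L]
Beat 6 (L): throw ball1 h=3 -> lands@9:R; in-air after throw: [b2@7:R b3@8:L b1@9:R b4@10:L]
Beat 7 (R): throw ball2 h=6 -> lands@13:R; in-air after throw: [b3@8:L b1@9:R b4@10:L b2@13:R]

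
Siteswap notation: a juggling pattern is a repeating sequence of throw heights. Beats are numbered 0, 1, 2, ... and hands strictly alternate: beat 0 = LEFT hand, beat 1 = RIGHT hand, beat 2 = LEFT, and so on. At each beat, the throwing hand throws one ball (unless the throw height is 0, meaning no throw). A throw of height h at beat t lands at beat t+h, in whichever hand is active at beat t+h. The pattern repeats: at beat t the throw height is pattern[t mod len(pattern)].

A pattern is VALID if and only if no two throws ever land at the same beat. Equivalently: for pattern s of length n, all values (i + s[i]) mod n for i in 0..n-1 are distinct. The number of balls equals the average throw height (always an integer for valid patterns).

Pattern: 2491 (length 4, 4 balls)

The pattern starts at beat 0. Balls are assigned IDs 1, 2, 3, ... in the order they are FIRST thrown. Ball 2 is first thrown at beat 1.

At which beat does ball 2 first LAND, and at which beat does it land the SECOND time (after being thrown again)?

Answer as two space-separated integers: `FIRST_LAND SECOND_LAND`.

Beat 0 (L): throw ball1 h=2 -> lands@2:L; in-air after throw: [b1@2:L]
Beat 1 (R): throw ball2 h=4 -> lands@5:R; in-air after throw: [b1@2:L b2@5:R]
Beat 2 (L): throw ball1 h=9 -> lands@11:R; in-air after throw: [b2@5:R b1@11:R]
Beat 3 (R): throw ball3 h=1 -> lands@4:L; in-air after throw: [b3@4:L b2@5:R b1@11:R]
Beat 4 (L): throw ball3 h=2 -> lands@6:L; in-air after throw: [b2@5:R b3@6:L b1@11:R]
Beat 5 (R): throw ball2 h=4 -> lands@9:R; in-air after throw: [b3@6:L b2@9:R b1@11:R]
Beat 6 (L): throw ball3 h=9 -> lands@15:R; in-air after throw: [b2@9:R b1@11:R b3@15:R]
Beat 7 (R): throw ball4 h=1 -> lands@8:L; in-air after throw: [b4@8:L b2@9:R b1@11:R b3@15:R]
Beat 8 (L): throw ball4 h=2 -> lands@10:L; in-air after throw: [b2@9:R b4@10:L b1@11:R b3@15:R]
Beat 9 (R): throw ball2 h=4 -> lands@13:R; in-air after throw: [b4@10:L b1@11:R b2@13:R b3@15:R]
Ball 2: thrown@1 h=4 -> first land @5; rethrown@5 h=4 -> second land @9

Answer: 5 9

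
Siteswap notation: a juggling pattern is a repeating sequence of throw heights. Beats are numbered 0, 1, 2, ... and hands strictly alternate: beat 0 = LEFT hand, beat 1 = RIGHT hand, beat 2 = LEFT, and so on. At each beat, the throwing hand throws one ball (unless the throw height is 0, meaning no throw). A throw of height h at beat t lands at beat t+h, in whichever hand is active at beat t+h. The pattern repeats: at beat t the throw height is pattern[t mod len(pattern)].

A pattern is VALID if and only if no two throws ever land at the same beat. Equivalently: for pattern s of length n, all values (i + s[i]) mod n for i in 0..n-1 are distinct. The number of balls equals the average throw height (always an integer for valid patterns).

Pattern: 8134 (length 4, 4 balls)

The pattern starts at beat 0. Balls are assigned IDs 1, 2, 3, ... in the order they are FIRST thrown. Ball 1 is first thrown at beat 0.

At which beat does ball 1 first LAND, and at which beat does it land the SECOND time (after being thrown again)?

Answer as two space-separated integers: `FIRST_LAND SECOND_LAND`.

Answer: 8 16

Derivation:
Beat 0 (L): throw ball1 h=8 -> lands@8:L; in-air after throw: [b1@8:L]
Beat 1 (R): throw ball2 h=1 -> lands@2:L; in-air after throw: [b2@2:L b1@8:L]
Beat 2 (L): throw ball2 h=3 -> lands@5:R; in-air after throw: [b2@5:R b1@8:L]
Beat 3 (R): throw ball3 h=4 -> lands@7:R; in-air after throw: [b2@5:R b3@7:R b1@8:L]
Beat 4 (L): throw ball4 h=8 -> lands@12:L; in-air after throw: [b2@5:R b3@7:R b1@8:L b4@12:L]
Beat 5 (R): throw ball2 h=1 -> lands@6:L; in-air after throw: [b2@6:L b3@7:R b1@8:L b4@12:L]
Beat 6 (L): throw ball2 h=3 -> lands@9:R; in-air after throw: [b3@7:R b1@8:L b2@9:R b4@12:L]
Beat 7 (R): throw ball3 h=4 -> lands@11:R; in-air after throw: [b1@8:L b2@9:R b3@11:R b4@12:L]
Beat 8 (L): throw ball1 h=8 -> lands@16:L; in-air after throw: [b2@9:R b3@11:R b4@12:L b1@16:L]
Beat 9 (R): throw ball2 h=1 -> lands@10:L; in-air after throw: [b2@10:L b3@11:R b4@12:L b1@16:L]
Beat 10 (L): throw ball2 h=3 -> lands@13:R; in-air after throw: [b3@11:R b4@12:L b2@13:R b1@16:L]
Beat 11 (R): throw ball3 h=4 -> lands@15:R; in-air after throw: [b4@12:L b2@13:R b3@15:R b1@16:L]
Beat 12 (L): throw ball4 h=8 -> lands@20:L; in-air after throw: [b2@13:R b3@15:R b1@16:L b4@20:L]
Beat 13 (R): throw ball2 h=1 -> lands@14:L; in-air after throw: [b2@14:L b3@15:R b1@16:L b4@20:L]
Beat 14 (L): throw ball2 h=3 -> lands@17:R; in-air after throw: [b3@15:R b1@16:L b2@17:R b4@20:L]
Beat 15 (R): throw ball3 h=4 -> lands@19:R; in-air after throw: [b1@16:L b2@17:R b3@19:R b4@20:L]
Beat 16 (L): throw ball1 h=8 -> lands@24:L; in-air after throw: [b2@17:R b3@19:R b4@20:L b1@24:L]
Ball 1: thrown@0 h=8 -> first land @8; rethrown@8 h=8 -> second land @16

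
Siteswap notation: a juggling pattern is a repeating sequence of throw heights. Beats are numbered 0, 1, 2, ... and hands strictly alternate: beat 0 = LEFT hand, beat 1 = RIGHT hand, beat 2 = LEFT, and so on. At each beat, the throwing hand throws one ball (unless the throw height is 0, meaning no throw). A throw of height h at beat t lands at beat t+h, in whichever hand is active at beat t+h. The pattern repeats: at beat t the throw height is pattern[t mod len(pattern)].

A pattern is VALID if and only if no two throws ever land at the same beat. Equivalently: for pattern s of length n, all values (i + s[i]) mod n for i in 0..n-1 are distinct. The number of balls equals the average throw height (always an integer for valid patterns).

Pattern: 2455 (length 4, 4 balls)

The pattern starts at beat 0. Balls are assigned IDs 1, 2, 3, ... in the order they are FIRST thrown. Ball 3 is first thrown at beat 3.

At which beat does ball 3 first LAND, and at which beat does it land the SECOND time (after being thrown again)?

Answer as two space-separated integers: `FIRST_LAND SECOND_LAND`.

Answer: 8 10

Derivation:
Beat 0 (L): throw ball1 h=2 -> lands@2:L; in-air after throw: [b1@2:L]
Beat 1 (R): throw ball2 h=4 -> lands@5:R; in-air after throw: [b1@2:L b2@5:R]
Beat 2 (L): throw ball1 h=5 -> lands@7:R; in-air after throw: [b2@5:R b1@7:R]
Beat 3 (R): throw ball3 h=5 -> lands@8:L; in-air after throw: [b2@5:R b1@7:R b3@8:L]
Beat 4 (L): throw ball4 h=2 -> lands@6:L; in-air after throw: [b2@5:R b4@6:L b1@7:R b3@8:L]
Beat 5 (R): throw ball2 h=4 -> lands@9:R; in-air after throw: [b4@6:L b1@7:R b3@8:L b2@9:R]
Beat 6 (L): throw ball4 h=5 -> lands@11:R; in-air after throw: [b1@7:R b3@8:L b2@9:R b4@11:R]
Beat 7 (R): throw ball1 h=5 -> lands@12:L; in-air after throw: [b3@8:L b2@9:R b4@11:R b1@12:L]
Beat 8 (L): throw ball3 h=2 -> lands@10:L; in-air after throw: [b2@9:R b3@10:L b4@11:R b1@12:L]
Beat 9 (R): throw ball2 h=4 -> lands@13:R; in-air after throw: [b3@10:L b4@11:R b1@12:L b2@13:R]
Beat 10 (L): throw ball3 h=5 -> lands@15:R; in-air after throw: [b4@11:R b1@12:L b2@13:R b3@15:R]
Ball 3: thrown@3 h=5 -> first land @8; rethrown@8 h=2 -> second land @10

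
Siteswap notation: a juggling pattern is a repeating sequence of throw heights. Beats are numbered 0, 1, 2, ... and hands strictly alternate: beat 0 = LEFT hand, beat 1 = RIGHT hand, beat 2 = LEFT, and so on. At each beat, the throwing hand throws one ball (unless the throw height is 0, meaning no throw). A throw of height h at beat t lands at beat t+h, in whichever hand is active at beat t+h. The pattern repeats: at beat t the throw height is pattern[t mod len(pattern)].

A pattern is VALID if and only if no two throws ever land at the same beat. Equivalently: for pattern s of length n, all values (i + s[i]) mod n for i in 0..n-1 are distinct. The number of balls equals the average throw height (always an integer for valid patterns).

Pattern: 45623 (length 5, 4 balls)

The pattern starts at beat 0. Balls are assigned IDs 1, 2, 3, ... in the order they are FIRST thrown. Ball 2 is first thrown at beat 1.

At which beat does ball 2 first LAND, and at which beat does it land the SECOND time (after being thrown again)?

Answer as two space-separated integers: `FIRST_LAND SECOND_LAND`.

Beat 0 (L): throw ball1 h=4 -> lands@4:L; in-air after throw: [b1@4:L]
Beat 1 (R): throw ball2 h=5 -> lands@6:L; in-air after throw: [b1@4:L b2@6:L]
Beat 2 (L): throw ball3 h=6 -> lands@8:L; in-air after throw: [b1@4:L b2@6:L b3@8:L]
Beat 3 (R): throw ball4 h=2 -> lands@5:R; in-air after throw: [b1@4:L b4@5:R b2@6:L b3@8:L]
Beat 4 (L): throw ball1 h=3 -> lands@7:R; in-air after throw: [b4@5:R b2@6:L b1@7:R b3@8:L]
Beat 5 (R): throw ball4 h=4 -> lands@9:R; in-air after throw: [b2@6:L b1@7:R b3@8:L b4@9:R]
Beat 6 (L): throw ball2 h=5 -> lands@11:R; in-air after throw: [b1@7:R b3@8:L b4@9:R b2@11:R]
Beat 7 (R): throw ball1 h=6 -> lands@13:R; in-air after throw: [b3@8:L b4@9:R b2@11:R b1@13:R]
Beat 8 (L): throw ball3 h=2 -> lands@10:L; in-air after throw: [b4@9:R b3@10:L b2@11:R b1@13:R]
Beat 9 (R): throw ball4 h=3 -> lands@12:L; in-air after throw: [b3@10:L b2@11:R b4@12:L b1@13:R]
Beat 10 (L): throw ball3 h=4 -> lands@14:L; in-air after throw: [b2@11:R b4@12:L b1@13:R b3@14:L]
Beat 11 (R): throw ball2 h=5 -> lands@16:L; in-air after throw: [b4@12:L b1@13:R b3@14:L b2@16:L]
Ball 2: thrown@1 h=5 -> first land @6; rethrown@6 h=5 -> second land @11

Answer: 6 11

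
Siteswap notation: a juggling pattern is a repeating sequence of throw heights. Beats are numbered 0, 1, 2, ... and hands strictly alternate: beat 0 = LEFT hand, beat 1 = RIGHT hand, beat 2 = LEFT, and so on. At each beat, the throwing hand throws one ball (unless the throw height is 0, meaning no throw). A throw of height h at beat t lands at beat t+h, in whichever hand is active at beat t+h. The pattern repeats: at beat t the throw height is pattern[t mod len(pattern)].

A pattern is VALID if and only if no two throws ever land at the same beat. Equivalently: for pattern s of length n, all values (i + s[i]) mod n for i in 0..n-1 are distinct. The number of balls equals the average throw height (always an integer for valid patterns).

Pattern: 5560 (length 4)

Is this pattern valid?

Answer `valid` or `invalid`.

Answer: valid

Derivation:
i=0: (i + s[i]) mod n = (0 + 5) mod 4 = 1
i=1: (i + s[i]) mod n = (1 + 5) mod 4 = 2
i=2: (i + s[i]) mod n = (2 + 6) mod 4 = 0
i=3: (i + s[i]) mod n = (3 + 0) mod 4 = 3
Residues: [1, 2, 0, 3], distinct: True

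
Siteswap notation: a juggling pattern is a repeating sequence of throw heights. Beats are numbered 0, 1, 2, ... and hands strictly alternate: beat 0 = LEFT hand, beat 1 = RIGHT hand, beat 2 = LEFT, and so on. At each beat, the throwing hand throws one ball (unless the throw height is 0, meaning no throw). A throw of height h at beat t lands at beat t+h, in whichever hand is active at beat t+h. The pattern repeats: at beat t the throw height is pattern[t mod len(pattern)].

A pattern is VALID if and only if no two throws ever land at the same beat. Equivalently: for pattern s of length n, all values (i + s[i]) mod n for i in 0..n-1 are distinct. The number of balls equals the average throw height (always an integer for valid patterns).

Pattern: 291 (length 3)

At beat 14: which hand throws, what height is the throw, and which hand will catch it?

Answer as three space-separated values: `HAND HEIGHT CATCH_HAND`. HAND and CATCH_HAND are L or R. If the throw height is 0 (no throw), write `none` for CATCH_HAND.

Beat 14: 14 mod 2 = 0, so hand = L
Throw height = pattern[14 mod 3] = pattern[2] = 1
Lands at beat 14+1=15, 15 mod 2 = 1, so catch hand = R

Answer: L 1 R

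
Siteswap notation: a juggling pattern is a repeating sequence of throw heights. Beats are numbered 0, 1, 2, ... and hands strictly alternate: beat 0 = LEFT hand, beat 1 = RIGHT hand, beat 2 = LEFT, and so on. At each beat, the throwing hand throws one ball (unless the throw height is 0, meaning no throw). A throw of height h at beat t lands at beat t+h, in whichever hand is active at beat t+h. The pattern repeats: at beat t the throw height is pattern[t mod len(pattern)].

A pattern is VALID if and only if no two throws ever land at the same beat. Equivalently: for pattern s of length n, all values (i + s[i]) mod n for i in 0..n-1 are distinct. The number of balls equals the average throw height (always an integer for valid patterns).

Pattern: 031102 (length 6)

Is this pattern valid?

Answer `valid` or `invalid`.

i=0: (i + s[i]) mod n = (0 + 0) mod 6 = 0
i=1: (i + s[i]) mod n = (1 + 3) mod 6 = 4
i=2: (i + s[i]) mod n = (2 + 1) mod 6 = 3
i=3: (i + s[i]) mod n = (3 + 1) mod 6 = 4
i=4: (i + s[i]) mod n = (4 + 0) mod 6 = 4
i=5: (i + s[i]) mod n = (5 + 2) mod 6 = 1
Residues: [0, 4, 3, 4, 4, 1], distinct: False

Answer: invalid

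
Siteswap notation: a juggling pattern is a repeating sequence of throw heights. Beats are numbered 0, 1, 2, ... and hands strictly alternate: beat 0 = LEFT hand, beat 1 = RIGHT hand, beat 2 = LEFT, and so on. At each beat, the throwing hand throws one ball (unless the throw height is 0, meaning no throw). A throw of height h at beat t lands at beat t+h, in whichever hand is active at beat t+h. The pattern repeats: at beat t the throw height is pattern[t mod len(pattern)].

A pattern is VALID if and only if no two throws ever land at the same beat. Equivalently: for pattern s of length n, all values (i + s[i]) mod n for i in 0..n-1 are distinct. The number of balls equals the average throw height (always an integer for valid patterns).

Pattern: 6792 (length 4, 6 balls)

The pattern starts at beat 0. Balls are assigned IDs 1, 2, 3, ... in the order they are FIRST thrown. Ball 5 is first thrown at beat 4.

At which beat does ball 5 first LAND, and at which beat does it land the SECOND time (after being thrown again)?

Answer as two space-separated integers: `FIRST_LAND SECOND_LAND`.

Beat 0 (L): throw ball1 h=6 -> lands@6:L; in-air after throw: [b1@6:L]
Beat 1 (R): throw ball2 h=7 -> lands@8:L; in-air after throw: [b1@6:L b2@8:L]
Beat 2 (L): throw ball3 h=9 -> lands@11:R; in-air after throw: [b1@6:L b2@8:L b3@11:R]
Beat 3 (R): throw ball4 h=2 -> lands@5:R; in-air after throw: [b4@5:R b1@6:L b2@8:L b3@11:R]
Beat 4 (L): throw ball5 h=6 -> lands@10:L; in-air after throw: [b4@5:R b1@6:L b2@8:L b5@10:L b3@11:R]
Beat 5 (R): throw ball4 h=7 -> lands@12:L; in-air after throw: [b1@6:L b2@8:L b5@10:L b3@11:R b4@12:L]
Beat 6 (L): throw ball1 h=9 -> lands@15:R; in-air after throw: [b2@8:L b5@10:L b3@11:R b4@12:L b1@15:R]
Beat 7 (R): throw ball6 h=2 -> lands@9:R; in-air after throw: [b2@8:L b6@9:R b5@10:L b3@11:R b4@12:L b1@15:R]
Beat 8 (L): throw ball2 h=6 -> lands@14:L; in-air after throw: [b6@9:R b5@10:L b3@11:R b4@12:L b2@14:L b1@15:R]
Beat 9 (R): throw ball6 h=7 -> lands@16:L; in-air after throw: [b5@10:L b3@11:R b4@12:L b2@14:L b1@15:R b6@16:L]
Beat 10 (L): throw ball5 h=9 -> lands@19:R; in-air after throw: [b3@11:R b4@12:L b2@14:L b1@15:R b6@16:L b5@19:R]
Beat 11 (R): throw ball3 h=2 -> lands@13:R; in-air after throw: [b4@12:L b3@13:R b2@14:L b1@15:R b6@16:L b5@19:R]
Beat 12 (L): throw ball4 h=6 -> lands@18:L; in-air after throw: [b3@13:R b2@14:L b1@15:R b6@16:L b4@18:L b5@19:R]
Beat 13 (R): throw ball3 h=7 -> lands@20:L; in-air after throw: [b2@14:L b1@15:R b6@16:L b4@18:L b5@19:R b3@20:L]
Beat 14 (L): throw ball2 h=9 -> lands@23:R; in-air after throw: [b1@15:R b6@16:L b4@18:L b5@19:R b3@20:L b2@23:R]
Beat 15 (R): throw ball1 h=2 -> lands@17:R; in-air after throw: [b6@16:L b1@17:R b4@18:L b5@19:R b3@20:L b2@23:R]
Beat 16 (L): throw ball6 h=6 -> lands@22:L; in-air after throw: [b1@17:R b4@18:L b5@19:R b3@20:L b6@22:L b2@23:R]
Beat 17 (R): throw ball1 h=7 -> lands@24:L; in-air after throw: [b4@18:L b5@19:R b3@20:L b6@22:L b2@23:R b1@24:L]
Beat 18 (L): throw ball4 h=9 -> lands@27:R; in-air after throw: [b5@19:R b3@20:L b6@22:L b2@23:R b1@24:L b4@27:R]
Beat 19 (R): throw ball5 h=2 -> lands@21:R; in-air after throw: [b3@20:L b5@21:R b6@22:L b2@23:R b1@24:L b4@27:R]
Ball 5: thrown@4 h=6 -> first land @10; rethrown@10 h=9 -> second land @19

Answer: 10 19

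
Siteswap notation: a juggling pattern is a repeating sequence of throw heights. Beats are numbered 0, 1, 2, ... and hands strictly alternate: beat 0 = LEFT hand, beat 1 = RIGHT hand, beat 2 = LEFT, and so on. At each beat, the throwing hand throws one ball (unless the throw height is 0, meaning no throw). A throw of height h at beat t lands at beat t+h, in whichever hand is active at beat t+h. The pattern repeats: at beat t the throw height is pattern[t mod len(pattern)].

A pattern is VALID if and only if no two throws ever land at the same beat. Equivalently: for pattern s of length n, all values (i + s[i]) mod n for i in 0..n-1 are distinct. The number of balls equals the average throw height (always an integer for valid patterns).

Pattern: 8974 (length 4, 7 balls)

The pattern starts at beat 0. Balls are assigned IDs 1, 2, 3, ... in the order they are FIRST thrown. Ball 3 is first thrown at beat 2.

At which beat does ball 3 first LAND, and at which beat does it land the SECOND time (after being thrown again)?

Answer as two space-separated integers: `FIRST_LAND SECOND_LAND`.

Answer: 9 18

Derivation:
Beat 0 (L): throw ball1 h=8 -> lands@8:L; in-air after throw: [b1@8:L]
Beat 1 (R): throw ball2 h=9 -> lands@10:L; in-air after throw: [b1@8:L b2@10:L]
Beat 2 (L): throw ball3 h=7 -> lands@9:R; in-air after throw: [b1@8:L b3@9:R b2@10:L]
Beat 3 (R): throw ball4 h=4 -> lands@7:R; in-air after throw: [b4@7:R b1@8:L b3@9:R b2@10:L]
Beat 4 (L): throw ball5 h=8 -> lands@12:L; in-air after throw: [b4@7:R b1@8:L b3@9:R b2@10:L b5@12:L]
Beat 5 (R): throw ball6 h=9 -> lands@14:L; in-air after throw: [b4@7:R b1@8:L b3@9:R b2@10:L b5@12:L b6@14:L]
Beat 6 (L): throw ball7 h=7 -> lands@13:R; in-air after throw: [b4@7:R b1@8:L b3@9:R b2@10:L b5@12:L b7@13:R b6@14:L]
Beat 7 (R): throw ball4 h=4 -> lands@11:R; in-air after throw: [b1@8:L b3@9:R b2@10:L b4@11:R b5@12:L b7@13:R b6@14:L]
Beat 8 (L): throw ball1 h=8 -> lands@16:L; in-air after throw: [b3@9:R b2@10:L b4@11:R b5@12:L b7@13:R b6@14:L b1@16:L]
Beat 9 (R): throw ball3 h=9 -> lands@18:L; in-air after throw: [b2@10:L b4@11:R b5@12:L b7@13:R b6@14:L b1@16:L b3@18:L]
Beat 10 (L): throw ball2 h=7 -> lands@17:R; in-air after throw: [b4@11:R b5@12:L b7@13:R b6@14:L b1@16:L b2@17:R b3@18:L]
Beat 11 (R): throw ball4 h=4 -> lands@15:R; in-air after throw: [b5@12:L b7@13:R b6@14:L b4@15:R b1@16:L b2@17:R b3@18:L]
Ball 3: thrown@2 h=7 -> first land @9; rethrown@9 h=9 -> second land @18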